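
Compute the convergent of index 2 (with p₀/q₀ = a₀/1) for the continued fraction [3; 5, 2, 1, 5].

35/11

Using pₖ = aₖpₖ₋₁ + pₖ₋₂, qₖ = aₖqₖ₋₁ + qₖ₋₂ (with p₋₁=1, p₋₂=0, q₋₁=0, q₋₂=1):
  k=0: a=3, p=3, q=1
  k=1: a=5, p=16, q=5
  k=2: a=2, p=35, q=11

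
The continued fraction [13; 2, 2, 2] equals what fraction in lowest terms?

161/12

Fold from the inside: start with 2/1.
  2 + 1/2 = 5/2
  2 + 2/5 = 12/5
  13 + 5/12 = 161/12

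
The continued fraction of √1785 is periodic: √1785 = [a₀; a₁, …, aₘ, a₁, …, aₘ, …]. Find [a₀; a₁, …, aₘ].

a₀ = ⌊√1785⌋ = 42.
With m₀=0, d₀=1 and mₖ₊₁ = dₖaₖ − mₖ, dₖ₊₁ = (n − mₖ₊₁²)/dₖ, aₖ₊₁ = ⌊(a₀+mₖ₊₁)/dₖ₊₁⌋:
  k=1: m=42, d=21, a=4
  k=2: m=42, d=1, a=84
d=1 and a=2a₀=84 at k=2, so the next step gives (m, d) = (42, 21) again — its k=1 value — and the period has length 2.

[42; 4, 84]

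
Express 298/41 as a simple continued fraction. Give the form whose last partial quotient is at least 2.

[7; 3, 1, 2, 1, 2]

298 = 7*41 + 11
41 = 3*11 + 8
11 = 1*8 + 3
8 = 2*3 + 2
3 = 1*2 + 1
2 = 2*1 + 0  (stop)
So 298/41 = [7; 3, 1, 2, 1, 2].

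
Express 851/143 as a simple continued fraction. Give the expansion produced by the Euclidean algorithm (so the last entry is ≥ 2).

[5; 1, 19, 2, 3]

851 = 5*143 + 136
143 = 1*136 + 7
136 = 19*7 + 3
7 = 2*3 + 1
3 = 3*1 + 0  (stop)
So 851/143 = [5; 1, 19, 2, 3].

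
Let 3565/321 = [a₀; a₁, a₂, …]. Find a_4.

1

3565 = 11·321 + 34   →  a_0 = 11
321 = 9·34 + 15   →  a_1 = 9
34 = 2·15 + 4   →  a_2 = 2
15 = 3·4 + 3   →  a_3 = 3
4 = 1·3 + 1   →  a_4 = 1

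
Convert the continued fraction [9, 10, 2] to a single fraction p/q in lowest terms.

Using pₖ = aₖpₖ₋₁ + pₖ₋₂ and qₖ = aₖqₖ₋₁ + qₖ₋₂:
  k=0: a=9, p=9, q=1
  k=1: a=10, p=91, q=10
  k=2: a=2, p=191, q=21

191/21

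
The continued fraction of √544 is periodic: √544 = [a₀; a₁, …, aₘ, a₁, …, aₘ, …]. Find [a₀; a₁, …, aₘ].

[23; 3, 11, 3, 46]

a₀ = ⌊√544⌋ = 23.
With m₀=0, d₀=1 and mₖ₊₁ = dₖaₖ − mₖ, dₖ₊₁ = (n − mₖ₊₁²)/dₖ, aₖ₊₁ = ⌊(a₀+mₖ₊₁)/dₖ₊₁⌋:
  k=1: m=23, d=15, a=3
  k=2: m=22, d=4, a=11
  k=3: m=22, d=15, a=3
  k=4: m=23, d=1, a=46
d=1 and a=2a₀=46 at k=4, so the next step gives (m, d) = (23, 15) again — its k=1 value — and the period has length 4.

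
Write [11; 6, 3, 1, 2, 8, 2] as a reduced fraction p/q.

13648/1223

Fold from the inside: start with 2/1.
  8 + 1/2 = 17/2
  2 + 2/17 = 36/17
  1 + 17/36 = 53/36
  3 + 36/53 = 195/53
  6 + 53/195 = 1223/195
  11 + 195/1223 = 13648/1223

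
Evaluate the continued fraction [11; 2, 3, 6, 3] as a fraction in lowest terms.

1589/139

Fold from the inside: start with 3/1.
  6 + 1/3 = 19/3
  3 + 3/19 = 60/19
  2 + 19/60 = 139/60
  11 + 60/139 = 1589/139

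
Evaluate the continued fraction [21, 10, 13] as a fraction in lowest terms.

Using pₖ = aₖpₖ₋₁ + pₖ₋₂ and qₖ = aₖqₖ₋₁ + qₖ₋₂:
  k=0: a=21, p=21, q=1
  k=1: a=10, p=211, q=10
  k=2: a=13, p=2764, q=131

2764/131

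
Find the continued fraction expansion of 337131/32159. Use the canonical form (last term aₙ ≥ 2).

[10; 2, 14, 2, 3, 15, 10]

337131 = 10×32159 + 15541
32159 = 2×15541 + 1077
15541 = 14×1077 + 463
1077 = 2×463 + 151
463 = 3×151 + 10
151 = 15×10 + 1
10 = 10×1 + 0  (stop)
So 337131/32159 = [10; 2, 14, 2, 3, 15, 10].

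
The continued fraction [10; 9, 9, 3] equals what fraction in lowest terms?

2578/255

Using pₖ = aₖpₖ₋₁ + pₖ₋₂ and qₖ = aₖqₖ₋₁ + qₖ₋₂:
  k=0: a=10, p=10, q=1
  k=1: a=9, p=91, q=9
  k=2: a=9, p=829, q=82
  k=3: a=3, p=2578, q=255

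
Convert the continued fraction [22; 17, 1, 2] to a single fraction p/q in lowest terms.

Using pₖ = aₖpₖ₋₁ + pₖ₋₂ and qₖ = aₖqₖ₋₁ + qₖ₋₂:
  k=0: a=22, p=22, q=1
  k=1: a=17, p=375, q=17
  k=2: a=1, p=397, q=18
  k=3: a=2, p=1169, q=53

1169/53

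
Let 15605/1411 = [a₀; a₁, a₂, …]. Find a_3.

15605 = 11·1411 + 84   →  a_0 = 11
1411 = 16·84 + 67   →  a_1 = 16
84 = 1·67 + 17   →  a_2 = 1
67 = 3·17 + 16   →  a_3 = 3

3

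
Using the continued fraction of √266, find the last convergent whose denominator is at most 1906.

√266 = [16; 3, 4, 3, 32, …] (period length 4).
Convergents:
  p_0/q_0 = 16/1
  p_1/q_1 = 49/3
  p_2/q_2 = 212/13
  p_3/q_3 = 685/42
  p_4/q_4 = 22132/1357
  p_5/q_5 = 67081/4113
q_4 = 1357 ≤ 1906 < 4113 = q_5, so the answer is 22132/1357.

22132/1357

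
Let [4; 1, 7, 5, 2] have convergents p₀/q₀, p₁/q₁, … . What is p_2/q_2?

Using pₖ = aₖpₖ₋₁ + pₖ₋₂, qₖ = aₖqₖ₋₁ + qₖ₋₂ (with p₋₁=1, p₋₂=0, q₋₁=0, q₋₂=1):
  k=0: a=4, p=4, q=1
  k=1: a=1, p=5, q=1
  k=2: a=7, p=39, q=8

39/8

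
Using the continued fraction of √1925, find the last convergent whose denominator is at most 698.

30493/695

√1925 = [43; 1, 6, 1, 86, …] (period length 4).
Convergents:
  p_0/q_0 = 43/1
  p_1/q_1 = 44/1
  p_2/q_2 = 307/7
  p_3/q_3 = 351/8
  p_4/q_4 = 30493/695
  p_5/q_5 = 30844/703
q_4 = 695 ≤ 698 < 703 = q_5, so the answer is 30493/695.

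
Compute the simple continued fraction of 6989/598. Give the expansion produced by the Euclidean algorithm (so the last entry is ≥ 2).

6989 = 11*598 + 411
598 = 1*411 + 187
411 = 2*187 + 37
187 = 5*37 + 2
37 = 18*2 + 1
2 = 2*1 + 0  (stop)
So 6989/598 = [11; 1, 2, 5, 18, 2].

[11; 1, 2, 5, 18, 2]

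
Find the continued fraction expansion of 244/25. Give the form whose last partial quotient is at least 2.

244 = 9*25 + 19
25 = 1*19 + 6
19 = 3*6 + 1
6 = 6*1 + 0  (stop)
So 244/25 = [9; 1, 3, 6].

[9; 1, 3, 6]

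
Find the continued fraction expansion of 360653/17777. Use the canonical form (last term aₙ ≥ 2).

360653 = 20*17777 + 5113
17777 = 3*5113 + 2438
5113 = 2*2438 + 237
2438 = 10*237 + 68
237 = 3*68 + 33
68 = 2*33 + 2
33 = 16*2 + 1
2 = 2*1 + 0  (stop)
So 360653/17777 = [20; 3, 2, 10, 3, 2, 16, 2].

[20; 3, 2, 10, 3, 2, 16, 2]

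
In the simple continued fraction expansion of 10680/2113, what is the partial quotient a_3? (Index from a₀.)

1

10680 = 5·2113 + 115   →  a_0 = 5
2113 = 18·115 + 43   →  a_1 = 18
115 = 2·43 + 29   →  a_2 = 2
43 = 1·29 + 14   →  a_3 = 1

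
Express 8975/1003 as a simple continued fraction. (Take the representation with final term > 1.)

[8; 1, 18, 3, 2, 7]

8975 = 8*1003 + 951
1003 = 1*951 + 52
951 = 18*52 + 15
52 = 3*15 + 7
15 = 2*7 + 1
7 = 7*1 + 0  (stop)
So 8975/1003 = [8; 1, 18, 3, 2, 7].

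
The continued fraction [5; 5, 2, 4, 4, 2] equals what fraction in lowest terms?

2400/463

Fold from the inside: start with 2/1.
  4 + 1/2 = 9/2
  4 + 2/9 = 38/9
  2 + 9/38 = 85/38
  5 + 38/85 = 463/85
  5 + 85/463 = 2400/463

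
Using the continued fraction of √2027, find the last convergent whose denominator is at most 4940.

182385/4051

√2027 = [45; 45, 90, …] (period length 2).
Convergents:
  p_0/q_0 = 45/1
  p_1/q_1 = 2026/45
  p_2/q_2 = 182385/4051
  p_3/q_3 = 8209351/182340
q_2 = 4051 ≤ 4940 < 182340 = q_3, so the answer is 182385/4051.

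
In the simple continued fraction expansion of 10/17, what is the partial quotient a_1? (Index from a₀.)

1

10 = 0·17 + 10   →  a_0 = 0
17 = 1·10 + 7   →  a_1 = 1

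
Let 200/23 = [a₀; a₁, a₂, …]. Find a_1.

1

200 = 8·23 + 16   →  a_0 = 8
23 = 1·16 + 7   →  a_1 = 1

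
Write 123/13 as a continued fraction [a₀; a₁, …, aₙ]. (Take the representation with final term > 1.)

[9; 2, 6]

123 = 9·13 + 6
13 = 2·6 + 1
6 = 6·1 + 0  (stop)
So 123/13 = [9; 2, 6].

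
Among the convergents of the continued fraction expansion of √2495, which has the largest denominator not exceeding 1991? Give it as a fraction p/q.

√2495 = [49; 1, 18, 1, 98, …] (period length 4).
Convergents:
  p_0/q_0 = 49/1
  p_1/q_1 = 50/1
  p_2/q_2 = 949/19
  p_3/q_3 = 999/20
  p_4/q_4 = 98851/1979
  p_5/q_5 = 99850/1999
q_4 = 1979 ≤ 1991 < 1999 = q_5, so the answer is 98851/1979.

98851/1979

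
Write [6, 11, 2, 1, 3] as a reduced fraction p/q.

Using pₖ = aₖpₖ₋₁ + pₖ₋₂ and qₖ = aₖqₖ₋₁ + qₖ₋₂:
  k=0: a=6, p=6, q=1
  k=1: a=11, p=67, q=11
  k=2: a=2, p=140, q=23
  k=3: a=1, p=207, q=34
  k=4: a=3, p=761, q=125

761/125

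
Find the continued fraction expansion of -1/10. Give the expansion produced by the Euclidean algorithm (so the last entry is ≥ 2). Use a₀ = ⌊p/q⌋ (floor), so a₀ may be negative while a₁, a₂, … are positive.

[-1; 1, 9]

-1 = -1*10 + 9
10 = 1*9 + 1
9 = 9*1 + 0  (stop)
So -1/10 = [-1; 1, 9].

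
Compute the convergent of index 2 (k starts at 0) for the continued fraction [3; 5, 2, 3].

35/11

Using pₖ = aₖpₖ₋₁ + pₖ₋₂, qₖ = aₖqₖ₋₁ + qₖ₋₂ (with p₋₁=1, p₋₂=0, q₋₁=0, q₋₂=1):
  k=0: a=3, p=3, q=1
  k=1: a=5, p=16, q=5
  k=2: a=2, p=35, q=11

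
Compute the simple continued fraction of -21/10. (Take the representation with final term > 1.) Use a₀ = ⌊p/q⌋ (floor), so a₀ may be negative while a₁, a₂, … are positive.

[-3; 1, 9]

-21 = -3*10 + 9
10 = 1*9 + 1
9 = 9*1 + 0  (stop)
So -21/10 = [-3; 1, 9].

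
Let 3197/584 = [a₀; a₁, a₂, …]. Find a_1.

3197 = 5·584 + 277   →  a_0 = 5
584 = 2·277 + 30   →  a_1 = 2

2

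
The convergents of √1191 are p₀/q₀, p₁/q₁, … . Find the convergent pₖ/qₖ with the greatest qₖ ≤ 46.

√1191 = [34; 1, 1, 22, 1, 1, 68, …] (period length 6).
Convergents:
  p_0/q_0 = 34/1
  p_1/q_1 = 35/1
  p_2/q_2 = 69/2
  p_3/q_3 = 1553/45
  p_4/q_4 = 1622/47
q_3 = 45 ≤ 46 < 47 = q_4, so the answer is 1553/45.

1553/45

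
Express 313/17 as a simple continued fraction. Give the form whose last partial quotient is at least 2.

[18; 2, 2, 3]

313 = 18*17 + 7
17 = 2*7 + 3
7 = 2*3 + 1
3 = 3*1 + 0  (stop)
So 313/17 = [18; 2, 2, 3].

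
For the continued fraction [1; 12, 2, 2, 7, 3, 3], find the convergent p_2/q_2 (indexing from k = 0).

27/25

Using pₖ = aₖpₖ₋₁ + pₖ₋₂, qₖ = aₖqₖ₋₁ + qₖ₋₂ (with p₋₁=1, p₋₂=0, q₋₁=0, q₋₂=1):
  k=0: a=1, p=1, q=1
  k=1: a=12, p=13, q=12
  k=2: a=2, p=27, q=25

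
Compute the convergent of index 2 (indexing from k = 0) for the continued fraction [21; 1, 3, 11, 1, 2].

87/4

Using pₖ = aₖpₖ₋₁ + pₖ₋₂, qₖ = aₖqₖ₋₁ + qₖ₋₂ (with p₋₁=1, p₋₂=0, q₋₁=0, q₋₂=1):
  k=0: a=21, p=21, q=1
  k=1: a=1, p=22, q=1
  k=2: a=3, p=87, q=4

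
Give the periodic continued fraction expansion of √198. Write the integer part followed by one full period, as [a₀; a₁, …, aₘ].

a₀ = ⌊√198⌋ = 14.
With m₀=0, d₀=1 and mₖ₊₁ = dₖaₖ − mₖ, dₖ₊₁ = (n − mₖ₊₁²)/dₖ, aₖ₊₁ = ⌊(a₀+mₖ₊₁)/dₖ₊₁⌋:
  k=1: m=14, d=2, a=14
  k=2: m=14, d=1, a=28
d=1 and a=2a₀=28 at k=2, so the next step gives (m, d) = (14, 2) again — its k=1 value — and the period has length 2.

[14; 14, 28]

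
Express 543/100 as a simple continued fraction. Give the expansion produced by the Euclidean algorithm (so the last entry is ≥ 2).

543 = 5×100 + 43
100 = 2×43 + 14
43 = 3×14 + 1
14 = 14×1 + 0  (stop)
So 543/100 = [5; 2, 3, 14].

[5; 2, 3, 14]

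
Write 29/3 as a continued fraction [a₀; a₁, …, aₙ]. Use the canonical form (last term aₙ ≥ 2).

[9; 1, 2]

29 = 9×3 + 2
3 = 1×2 + 1
2 = 2×1 + 0  (stop)
So 29/3 = [9; 1, 2].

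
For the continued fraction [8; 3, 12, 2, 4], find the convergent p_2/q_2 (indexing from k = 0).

308/37

Using pₖ = aₖpₖ₋₁ + pₖ₋₂, qₖ = aₖqₖ₋₁ + qₖ₋₂ (with p₋₁=1, p₋₂=0, q₋₁=0, q₋₂=1):
  k=0: a=8, p=8, q=1
  k=1: a=3, p=25, q=3
  k=2: a=12, p=308, q=37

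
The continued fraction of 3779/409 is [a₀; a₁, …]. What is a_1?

3779 = 9·409 + 98   →  a_0 = 9
409 = 4·98 + 17   →  a_1 = 4

4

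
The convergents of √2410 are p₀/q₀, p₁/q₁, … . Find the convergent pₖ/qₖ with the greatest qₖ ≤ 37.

√2410 = [49; 10, 1, 8, 1, 10, 98, …] (period length 6).
Convergents:
  p_0/q_0 = 49/1
  p_1/q_1 = 491/10
  p_2/q_2 = 540/11
  p_3/q_3 = 4811/98
q_2 = 11 ≤ 37 < 98 = q_3, so the answer is 540/11.

540/11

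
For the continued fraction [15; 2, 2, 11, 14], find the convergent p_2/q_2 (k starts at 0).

Using pₖ = aₖpₖ₋₁ + pₖ₋₂, qₖ = aₖqₖ₋₁ + qₖ₋₂ (with p₋₁=1, p₋₂=0, q₋₁=0, q₋₂=1):
  k=0: a=15, p=15, q=1
  k=1: a=2, p=31, q=2
  k=2: a=2, p=77, q=5

77/5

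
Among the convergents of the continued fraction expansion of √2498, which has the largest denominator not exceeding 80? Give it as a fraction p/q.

√2498 = [49; 1, 48, 1, 98, …] (period length 4).
Convergents:
  p_0/q_0 = 49/1
  p_1/q_1 = 50/1
  p_2/q_2 = 2449/49
  p_3/q_3 = 2499/50
  p_4/q_4 = 247351/4949
q_3 = 50 ≤ 80 < 4949 = q_4, so the answer is 2499/50.

2499/50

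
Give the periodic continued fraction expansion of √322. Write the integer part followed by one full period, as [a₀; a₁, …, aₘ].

[17; 1, 16, 1, 34]

a₀ = ⌊√322⌋ = 17.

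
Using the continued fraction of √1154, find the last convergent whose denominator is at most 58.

1155/34

√1154 = [33; 1, 32, 1, 66, …] (period length 4).
Convergents:
  p_0/q_0 = 33/1
  p_1/q_1 = 34/1
  p_2/q_2 = 1121/33
  p_3/q_3 = 1155/34
  p_4/q_4 = 77351/2277
q_3 = 34 ≤ 58 < 2277 = q_4, so the answer is 1155/34.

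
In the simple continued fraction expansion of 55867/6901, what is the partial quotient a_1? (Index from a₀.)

10

55867 = 8·6901 + 659   →  a_0 = 8
6901 = 10·659 + 311   →  a_1 = 10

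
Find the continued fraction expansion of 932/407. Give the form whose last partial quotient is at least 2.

[2; 3, 2, 4, 2, 2, 2]

932 = 2×407 + 118
407 = 3×118 + 53
118 = 2×53 + 12
53 = 4×12 + 5
12 = 2×5 + 2
5 = 2×2 + 1
2 = 2×1 + 0  (stop)
So 932/407 = [2; 3, 2, 4, 2, 2, 2].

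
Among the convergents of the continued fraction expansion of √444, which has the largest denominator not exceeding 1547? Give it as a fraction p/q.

√444 = [21; 14, 42, …] (period length 2).
Convergents:
  p_0/q_0 = 21/1
  p_1/q_1 = 295/14
  p_2/q_2 = 12411/589
  p_3/q_3 = 174049/8260
q_2 = 589 ≤ 1547 < 8260 = q_3, so the answer is 12411/589.

12411/589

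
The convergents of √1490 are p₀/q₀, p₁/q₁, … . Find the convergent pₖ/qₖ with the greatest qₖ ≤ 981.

√1490 = [38; 1, 1, 1, 1, 76, …] (period length 5).
Convergents:
  p_0/q_0 = 38/1
  p_1/q_1 = 39/1
  p_2/q_2 = 77/2
  p_3/q_3 = 116/3
  p_4/q_4 = 193/5
  p_5/q_5 = 14784/383
  p_6/q_6 = 14977/388
  p_7/q_7 = 29761/771
  p_8/q_8 = 44738/1159
q_7 = 771 ≤ 981 < 1159 = q_8, so the answer is 29761/771.

29761/771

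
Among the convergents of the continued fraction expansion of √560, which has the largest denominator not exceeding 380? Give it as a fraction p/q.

6697/283

√560 = [23; 1, 1, 1, 46, …] (period length 4).
Convergents:
  p_0/q_0 = 23/1
  p_1/q_1 = 24/1
  p_2/q_2 = 47/2
  p_3/q_3 = 71/3
  p_4/q_4 = 3313/140
  p_5/q_5 = 3384/143
  p_6/q_6 = 6697/283
  p_7/q_7 = 10081/426
q_6 = 283 ≤ 380 < 426 = q_7, so the answer is 6697/283.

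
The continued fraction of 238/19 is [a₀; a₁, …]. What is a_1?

1

238 = 12·19 + 10   →  a_0 = 12
19 = 1·10 + 9   →  a_1 = 1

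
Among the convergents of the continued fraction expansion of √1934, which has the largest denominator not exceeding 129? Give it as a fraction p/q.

1935/44

√1934 = [43; 1, 42, 1, 86, …] (period length 4).
Convergents:
  p_0/q_0 = 43/1
  p_1/q_1 = 44/1
  p_2/q_2 = 1891/43
  p_3/q_3 = 1935/44
  p_4/q_4 = 168301/3827
q_3 = 44 ≤ 129 < 3827 = q_4, so the answer is 1935/44.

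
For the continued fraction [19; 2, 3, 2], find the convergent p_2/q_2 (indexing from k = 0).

136/7

Using pₖ = aₖpₖ₋₁ + pₖ₋₂, qₖ = aₖqₖ₋₁ + qₖ₋₂ (with p₋₁=1, p₋₂=0, q₋₁=0, q₋₂=1):
  k=0: a=19, p=19, q=1
  k=1: a=2, p=39, q=2
  k=2: a=3, p=136, q=7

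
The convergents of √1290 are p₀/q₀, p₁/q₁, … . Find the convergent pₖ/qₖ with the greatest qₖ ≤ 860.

30565/851

√1290 = [35; 1, 10, 1, 70, …] (period length 4).
Convergents:
  p_0/q_0 = 35/1
  p_1/q_1 = 36/1
  p_2/q_2 = 395/11
  p_3/q_3 = 431/12
  p_4/q_4 = 30565/851
  p_5/q_5 = 30996/863
q_4 = 851 ≤ 860 < 863 = q_5, so the answer is 30565/851.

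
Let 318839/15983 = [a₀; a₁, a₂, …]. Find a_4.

7

318839 = 19·15983 + 15162   →  a_0 = 19
15983 = 1·15162 + 821   →  a_1 = 1
15162 = 18·821 + 384   →  a_2 = 18
821 = 2·384 + 53   →  a_3 = 2
384 = 7·53 + 13   →  a_4 = 7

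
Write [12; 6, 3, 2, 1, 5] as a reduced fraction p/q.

4365/359

Fold from the inside: start with 5/1.
  1 + 1/5 = 6/5
  2 + 5/6 = 17/6
  3 + 6/17 = 57/17
  6 + 17/57 = 359/57
  12 + 57/359 = 4365/359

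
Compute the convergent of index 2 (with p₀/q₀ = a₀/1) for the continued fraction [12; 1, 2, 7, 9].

Using pₖ = aₖpₖ₋₁ + pₖ₋₂, qₖ = aₖqₖ₋₁ + qₖ₋₂ (with p₋₁=1, p₋₂=0, q₋₁=0, q₋₂=1):
  k=0: a=12, p=12, q=1
  k=1: a=1, p=13, q=1
  k=2: a=2, p=38, q=3

38/3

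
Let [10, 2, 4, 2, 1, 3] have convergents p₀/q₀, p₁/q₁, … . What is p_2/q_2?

Using pₖ = aₖpₖ₋₁ + pₖ₋₂, qₖ = aₖqₖ₋₁ + qₖ₋₂ (with p₋₁=1, p₋₂=0, q₋₁=0, q₋₂=1):
  k=0: a=10, p=10, q=1
  k=1: a=2, p=21, q=2
  k=2: a=4, p=94, q=9

94/9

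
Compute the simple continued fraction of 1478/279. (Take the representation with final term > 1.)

1478 = 5*279 + 83
279 = 3*83 + 30
83 = 2*30 + 23
30 = 1*23 + 7
23 = 3*7 + 2
7 = 3*2 + 1
2 = 2*1 + 0  (stop)
So 1478/279 = [5; 3, 2, 1, 3, 3, 2].

[5; 3, 2, 1, 3, 3, 2]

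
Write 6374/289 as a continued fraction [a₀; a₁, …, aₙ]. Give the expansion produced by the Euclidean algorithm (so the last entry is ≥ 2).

[22; 18, 16]

6374 = 22·289 + 16
289 = 18·16 + 1
16 = 16·1 + 0  (stop)
So 6374/289 = [22; 18, 16].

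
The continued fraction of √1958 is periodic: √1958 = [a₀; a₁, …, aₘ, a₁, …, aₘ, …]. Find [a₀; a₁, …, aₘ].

a₀ = ⌊√1958⌋ = 44.
With m₀=0, d₀=1 and mₖ₊₁ = dₖaₖ − mₖ, dₖ₊₁ = (n − mₖ₊₁²)/dₖ, aₖ₊₁ = ⌊(a₀+mₖ₊₁)/dₖ₊₁⌋:
  k=1: m=44, d=22, a=4
  k=2: m=44, d=1, a=88
d=1 and a=2a₀=88 at k=2, so the next step gives (m, d) = (44, 22) again — its k=1 value — and the period has length 2.

[44; 4, 88]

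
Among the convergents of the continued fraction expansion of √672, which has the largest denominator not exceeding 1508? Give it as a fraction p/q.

17498/675

√672 = [25; 1, 11, 1, 50, …] (period length 4).
Convergents:
  p_0/q_0 = 25/1
  p_1/q_1 = 26/1
  p_2/q_2 = 311/12
  p_3/q_3 = 337/13
  p_4/q_4 = 17161/662
  p_5/q_5 = 17498/675
  p_6/q_6 = 209639/8087
q_5 = 675 ≤ 1508 < 8087 = q_6, so the answer is 17498/675.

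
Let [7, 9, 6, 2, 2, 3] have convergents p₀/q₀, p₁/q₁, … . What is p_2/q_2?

391/55

Using pₖ = aₖpₖ₋₁ + pₖ₋₂, qₖ = aₖqₖ₋₁ + qₖ₋₂ (with p₋₁=1, p₋₂=0, q₋₁=0, q₋₂=1):
  k=0: a=7, p=7, q=1
  k=1: a=9, p=64, q=9
  k=2: a=6, p=391, q=55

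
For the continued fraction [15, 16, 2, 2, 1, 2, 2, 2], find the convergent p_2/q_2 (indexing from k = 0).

Using pₖ = aₖpₖ₋₁ + pₖ₋₂, qₖ = aₖqₖ₋₁ + qₖ₋₂ (with p₋₁=1, p₋₂=0, q₋₁=0, q₋₂=1):
  k=0: a=15, p=15, q=1
  k=1: a=16, p=241, q=16
  k=2: a=2, p=497, q=33

497/33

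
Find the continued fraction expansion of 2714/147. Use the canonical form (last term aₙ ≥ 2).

2714 = 18*147 + 68
147 = 2*68 + 11
68 = 6*11 + 2
11 = 5*2 + 1
2 = 2*1 + 0  (stop)
So 2714/147 = [18; 2, 6, 5, 2].

[18; 2, 6, 5, 2]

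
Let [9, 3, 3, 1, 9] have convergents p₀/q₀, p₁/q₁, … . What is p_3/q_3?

121/13

Using pₖ = aₖpₖ₋₁ + pₖ₋₂, qₖ = aₖqₖ₋₁ + qₖ₋₂ (with p₋₁=1, p₋₂=0, q₋₁=0, q₋₂=1):
  k=0: a=9, p=9, q=1
  k=1: a=3, p=28, q=3
  k=2: a=3, p=93, q=10
  k=3: a=1, p=121, q=13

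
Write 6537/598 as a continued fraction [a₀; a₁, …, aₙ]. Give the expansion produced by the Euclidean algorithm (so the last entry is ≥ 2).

[10; 1, 13, 1, 1, 2, 2, 3]

6537 = 10×598 + 557
598 = 1×557 + 41
557 = 13×41 + 24
41 = 1×24 + 17
24 = 1×17 + 7
17 = 2×7 + 3
7 = 2×3 + 1
3 = 3×1 + 0  (stop)
So 6537/598 = [10; 1, 13, 1, 1, 2, 2, 3].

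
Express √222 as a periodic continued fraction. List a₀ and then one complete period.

a₀ = ⌊√222⌋ = 14.
With m₀=0, d₀=1 and mₖ₊₁ = dₖaₖ − mₖ, dₖ₊₁ = (n − mₖ₊₁²)/dₖ, aₖ₊₁ = ⌊(a₀+mₖ₊₁)/dₖ₊₁⌋:
  k=1: m=14, d=26, a=1
  k=2: m=12, d=3, a=8
  k=3: m=12, d=26, a=1
  k=4: m=14, d=1, a=28
d=1 and a=2a₀=28 at k=4, so the next step gives (m, d) = (14, 26) again — its k=1 value — and the period has length 4.

[14; 1, 8, 1, 28]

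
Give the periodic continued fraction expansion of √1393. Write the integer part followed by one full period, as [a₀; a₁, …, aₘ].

[37; 3, 10, 3, 74]

a₀ = ⌊√1393⌋ = 37.
With m₀=0, d₀=1 and mₖ₊₁ = dₖaₖ − mₖ, dₖ₊₁ = (n − mₖ₊₁²)/dₖ, aₖ₊₁ = ⌊(a₀+mₖ₊₁)/dₖ₊₁⌋:
  k=1: m=37, d=24, a=3
  k=2: m=35, d=7, a=10
  k=3: m=35, d=24, a=3
  k=4: m=37, d=1, a=74
d=1 and a=2a₀=74 at k=4, so the next step gives (m, d) = (37, 24) again — its k=1 value — and the period has length 4.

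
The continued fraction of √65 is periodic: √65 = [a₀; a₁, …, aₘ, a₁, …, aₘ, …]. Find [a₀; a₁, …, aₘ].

[8; 16]

a₀ = ⌊√65⌋ = 8.
With m₀=0, d₀=1 and mₖ₊₁ = dₖaₖ − mₖ, dₖ₊₁ = (n − mₖ₊₁²)/dₖ, aₖ₊₁ = ⌊(a₀+mₖ₊₁)/dₖ₊₁⌋:
  k=1: m=8, d=1, a=16
d=1 and a=2a₀=16 at k=1, so the next step gives (m, d) = (8, 1) again — its k=1 value — and the period has length 1.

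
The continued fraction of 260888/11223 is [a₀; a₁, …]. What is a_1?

4

260888 = 23·11223 + 2759   →  a_0 = 23
11223 = 4·2759 + 187   →  a_1 = 4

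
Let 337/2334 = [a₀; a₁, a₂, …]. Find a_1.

337 = 0·2334 + 337   →  a_0 = 0
2334 = 6·337 + 312   →  a_1 = 6

6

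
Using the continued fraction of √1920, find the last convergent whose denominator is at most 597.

21164/483

√1920 = [43; 1, 4, 2, 21, 2, 4, 1, 86, …] (period length 8).
Convergents:
  p_0/q_0 = 43/1
  p_1/q_1 = 44/1
  p_2/q_2 = 219/5
  p_3/q_3 = 482/11
  p_4/q_4 = 10341/236
  p_5/q_5 = 21164/483
  p_6/q_6 = 94997/2168
q_5 = 483 ≤ 597 < 2168 = q_6, so the answer is 21164/483.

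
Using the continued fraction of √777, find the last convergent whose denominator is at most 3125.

√777 = [27; 1, 6, 1, 54, …] (period length 4).
Convergents:
  p_0/q_0 = 27/1
  p_1/q_1 = 28/1
  p_2/q_2 = 195/7
  p_3/q_3 = 223/8
  p_4/q_4 = 12237/439
  p_5/q_5 = 12460/447
  p_6/q_6 = 86997/3121
  p_7/q_7 = 99457/3568
q_6 = 3121 ≤ 3125 < 3568 = q_7, so the answer is 86997/3121.

86997/3121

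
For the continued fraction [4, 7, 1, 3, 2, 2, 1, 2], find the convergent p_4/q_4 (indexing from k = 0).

289/70

Using pₖ = aₖpₖ₋₁ + pₖ₋₂, qₖ = aₖqₖ₋₁ + qₖ₋₂ (with p₋₁=1, p₋₂=0, q₋₁=0, q₋₂=1):
  k=0: a=4, p=4, q=1
  k=1: a=7, p=29, q=7
  k=2: a=1, p=33, q=8
  k=3: a=3, p=128, q=31
  k=4: a=2, p=289, q=70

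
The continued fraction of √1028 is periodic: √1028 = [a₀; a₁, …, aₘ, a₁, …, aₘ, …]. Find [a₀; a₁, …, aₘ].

a₀ = ⌊√1028⌋ = 32.
With m₀=0, d₀=1 and mₖ₊₁ = dₖaₖ − mₖ, dₖ₊₁ = (n − mₖ₊₁²)/dₖ, aₖ₊₁ = ⌊(a₀+mₖ₊₁)/dₖ₊₁⌋:
  k=1: m=32, d=4, a=16
  k=2: m=32, d=1, a=64
d=1 and a=2a₀=64 at k=2, so the next step gives (m, d) = (32, 4) again — its k=1 value — and the period has length 2.

[32; 16, 64]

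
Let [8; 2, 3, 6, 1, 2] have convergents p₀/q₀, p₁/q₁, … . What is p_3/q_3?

Using pₖ = aₖpₖ₋₁ + pₖ₋₂, qₖ = aₖqₖ₋₁ + qₖ₋₂ (with p₋₁=1, p₋₂=0, q₋₁=0, q₋₂=1):
  k=0: a=8, p=8, q=1
  k=1: a=2, p=17, q=2
  k=2: a=3, p=59, q=7
  k=3: a=6, p=371, q=44

371/44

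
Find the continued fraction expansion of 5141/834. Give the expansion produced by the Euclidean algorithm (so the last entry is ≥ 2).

5141 = 6×834 + 137
834 = 6×137 + 12
137 = 11×12 + 5
12 = 2×5 + 2
5 = 2×2 + 1
2 = 2×1 + 0  (stop)
So 5141/834 = [6; 6, 11, 2, 2, 2].

[6; 6, 11, 2, 2, 2]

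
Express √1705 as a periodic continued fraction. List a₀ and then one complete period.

a₀ = ⌊√1705⌋ = 41.
With m₀=0, d₀=1 and mₖ₊₁ = dₖaₖ − mₖ, dₖ₊₁ = (n − mₖ₊₁²)/dₖ, aₖ₊₁ = ⌊(a₀+mₖ₊₁)/dₖ₊₁⌋:
  k=1: m=41, d=24, a=3
  k=2: m=31, d=31, a=2
  k=3: m=31, d=24, a=3
  k=4: m=41, d=1, a=82
d=1 and a=2a₀=82 at k=4, so the next step gives (m, d) = (41, 24) again — its k=1 value — and the period has length 4.

[41; 3, 2, 3, 82]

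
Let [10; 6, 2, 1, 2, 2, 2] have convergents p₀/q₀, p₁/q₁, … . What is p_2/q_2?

132/13

Using pₖ = aₖpₖ₋₁ + pₖ₋₂, qₖ = aₖqₖ₋₁ + qₖ₋₂ (with p₋₁=1, p₋₂=0, q₋₁=0, q₋₂=1):
  k=0: a=10, p=10, q=1
  k=1: a=6, p=61, q=6
  k=2: a=2, p=132, q=13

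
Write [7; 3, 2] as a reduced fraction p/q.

51/7

Using pₖ = aₖpₖ₋₁ + pₖ₋₂ and qₖ = aₖqₖ₋₁ + qₖ₋₂:
  k=0: a=7, p=7, q=1
  k=1: a=3, p=22, q=3
  k=2: a=2, p=51, q=7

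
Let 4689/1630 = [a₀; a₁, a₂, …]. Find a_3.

9

4689 = 2·1630 + 1429   →  a_0 = 2
1630 = 1·1429 + 201   →  a_1 = 1
1429 = 7·201 + 22   →  a_2 = 7
201 = 9·22 + 3   →  a_3 = 9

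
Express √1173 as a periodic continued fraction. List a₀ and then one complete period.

a₀ = ⌊√1173⌋ = 34.

[34; 4, 68]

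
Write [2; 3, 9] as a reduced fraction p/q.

Using pₖ = aₖpₖ₋₁ + pₖ₋₂ and qₖ = aₖqₖ₋₁ + qₖ₋₂:
  k=0: a=2, p=2, q=1
  k=1: a=3, p=7, q=3
  k=2: a=9, p=65, q=28

65/28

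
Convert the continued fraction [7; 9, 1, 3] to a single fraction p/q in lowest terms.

277/39

Using pₖ = aₖpₖ₋₁ + pₖ₋₂ and qₖ = aₖqₖ₋₁ + qₖ₋₂:
  k=0: a=7, p=7, q=1
  k=1: a=9, p=64, q=9
  k=2: a=1, p=71, q=10
  k=3: a=3, p=277, q=39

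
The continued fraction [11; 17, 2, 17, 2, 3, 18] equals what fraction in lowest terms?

Fold from the inside: start with 18/1.
  3 + 1/18 = 55/18
  2 + 18/55 = 128/55
  17 + 55/128 = 2231/128
  2 + 128/2231 = 4590/2231
  17 + 2231/4590 = 80261/4590
  11 + 4590/80261 = 887461/80261

887461/80261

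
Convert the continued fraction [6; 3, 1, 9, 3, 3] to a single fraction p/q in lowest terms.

2515/402

Using pₖ = aₖpₖ₋₁ + pₖ₋₂ and qₖ = aₖqₖ₋₁ + qₖ₋₂:
  k=0: a=6, p=6, q=1
  k=1: a=3, p=19, q=3
  k=2: a=1, p=25, q=4
  k=3: a=9, p=244, q=39
  k=4: a=3, p=757, q=121
  k=5: a=3, p=2515, q=402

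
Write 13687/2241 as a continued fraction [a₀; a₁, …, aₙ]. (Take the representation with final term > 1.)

13687 = 6·2241 + 241
2241 = 9·241 + 72
241 = 3·72 + 25
72 = 2·25 + 22
25 = 1·22 + 3
22 = 7·3 + 1
3 = 3·1 + 0  (stop)
So 13687/2241 = [6; 9, 3, 2, 1, 7, 3].

[6; 9, 3, 2, 1, 7, 3]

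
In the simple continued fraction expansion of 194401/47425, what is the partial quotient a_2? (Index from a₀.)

11

194401 = 4·47425 + 4701   →  a_0 = 4
47425 = 10·4701 + 415   →  a_1 = 10
4701 = 11·415 + 136   →  a_2 = 11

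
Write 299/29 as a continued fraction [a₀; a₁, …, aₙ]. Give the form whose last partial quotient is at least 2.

[10; 3, 4, 2]

299 = 10·29 + 9
29 = 3·9 + 2
9 = 4·2 + 1
2 = 2·1 + 0  (stop)
So 299/29 = [10; 3, 4, 2].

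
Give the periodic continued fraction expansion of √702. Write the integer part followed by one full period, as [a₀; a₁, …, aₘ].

[26; 2, 52]

a₀ = ⌊√702⌋ = 26.
With m₀=0, d₀=1 and mₖ₊₁ = dₖaₖ − mₖ, dₖ₊₁ = (n − mₖ₊₁²)/dₖ, aₖ₊₁ = ⌊(a₀+mₖ₊₁)/dₖ₊₁⌋:
  k=1: m=26, d=26, a=2
  k=2: m=26, d=1, a=52
d=1 and a=2a₀=52 at k=2, so the next step gives (m, d) = (26, 26) again — its k=1 value — and the period has length 2.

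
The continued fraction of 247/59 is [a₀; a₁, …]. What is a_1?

247 = 4·59 + 11   →  a_0 = 4
59 = 5·11 + 4   →  a_1 = 5

5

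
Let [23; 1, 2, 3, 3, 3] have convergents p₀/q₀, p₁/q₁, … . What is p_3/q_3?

Using pₖ = aₖpₖ₋₁ + pₖ₋₂, qₖ = aₖqₖ₋₁ + qₖ₋₂ (with p₋₁=1, p₋₂=0, q₋₁=0, q₋₂=1):
  k=0: a=23, p=23, q=1
  k=1: a=1, p=24, q=1
  k=2: a=2, p=71, q=3
  k=3: a=3, p=237, q=10

237/10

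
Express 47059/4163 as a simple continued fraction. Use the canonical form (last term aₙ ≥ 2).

[11; 3, 3, 2, 7, 2, 3, 3]

47059 = 11·4163 + 1266
4163 = 3·1266 + 365
1266 = 3·365 + 171
365 = 2·171 + 23
171 = 7·23 + 10
23 = 2·10 + 3
10 = 3·3 + 1
3 = 3·1 + 0  (stop)
So 47059/4163 = [11; 3, 3, 2, 7, 2, 3, 3].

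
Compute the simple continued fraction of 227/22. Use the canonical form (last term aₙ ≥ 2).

[10; 3, 7]

227 = 10*22 + 7
22 = 3*7 + 1
7 = 7*1 + 0  (stop)
So 227/22 = [10; 3, 7].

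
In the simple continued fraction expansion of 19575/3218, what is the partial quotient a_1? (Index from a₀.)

12

19575 = 6·3218 + 267   →  a_0 = 6
3218 = 12·267 + 14   →  a_1 = 12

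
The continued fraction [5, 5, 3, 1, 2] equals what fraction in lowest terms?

301/58

Fold from the inside: start with 2/1.
  1 + 1/2 = 3/2
  3 + 2/3 = 11/3
  5 + 3/11 = 58/11
  5 + 11/58 = 301/58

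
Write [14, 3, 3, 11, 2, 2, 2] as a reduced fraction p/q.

20107/1406

Using pₖ = aₖpₖ₋₁ + pₖ₋₂ and qₖ = aₖqₖ₋₁ + qₖ₋₂:
  k=0: a=14, p=14, q=1
  k=1: a=3, p=43, q=3
  k=2: a=3, p=143, q=10
  k=3: a=11, p=1616, q=113
  k=4: a=2, p=3375, q=236
  k=5: a=2, p=8366, q=585
  k=6: a=2, p=20107, q=1406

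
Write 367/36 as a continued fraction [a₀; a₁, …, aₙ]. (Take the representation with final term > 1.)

367 = 10·36 + 7
36 = 5·7 + 1
7 = 7·1 + 0  (stop)
So 367/36 = [10; 5, 7].

[10; 5, 7]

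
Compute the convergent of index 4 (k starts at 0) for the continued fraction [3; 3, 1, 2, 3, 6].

Using pₖ = aₖpₖ₋₁ + pₖ₋₂, qₖ = aₖqₖ₋₁ + qₖ₋₂ (with p₋₁=1, p₋₂=0, q₋₁=0, q₋₂=1):
  k=0: a=3, p=3, q=1
  k=1: a=3, p=10, q=3
  k=2: a=1, p=13, q=4
  k=3: a=2, p=36, q=11
  k=4: a=3, p=121, q=37

121/37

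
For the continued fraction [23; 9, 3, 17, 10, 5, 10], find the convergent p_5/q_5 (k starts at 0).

Using pₖ = aₖpₖ₋₁ + pₖ₋₂, qₖ = aₖqₖ₋₁ + qₖ₋₂ (with p₋₁=1, p₋₂=0, q₋₁=0, q₋₂=1):
  k=0: a=23, p=23, q=1
  k=1: a=9, p=208, q=9
  k=2: a=3, p=647, q=28
  k=3: a=17, p=11207, q=485
  k=4: a=10, p=112717, q=4878
  k=5: a=5, p=574792, q=24875

574792/24875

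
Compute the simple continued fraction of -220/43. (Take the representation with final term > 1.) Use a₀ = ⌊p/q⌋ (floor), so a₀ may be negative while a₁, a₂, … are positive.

-220 = -6*43 + 38
43 = 1*38 + 5
38 = 7*5 + 3
5 = 1*3 + 2
3 = 1*2 + 1
2 = 2*1 + 0  (stop)
So -220/43 = [-6; 1, 7, 1, 1, 2].

[-6; 1, 7, 1, 1, 2]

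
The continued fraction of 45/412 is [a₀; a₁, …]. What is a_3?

2

45 = 0·412 + 45   →  a_0 = 0
412 = 9·45 + 7   →  a_1 = 9
45 = 6·7 + 3   →  a_2 = 6
7 = 2·3 + 1   →  a_3 = 2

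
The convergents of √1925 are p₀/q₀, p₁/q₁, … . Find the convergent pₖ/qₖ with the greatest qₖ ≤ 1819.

30844/703

√1925 = [43; 1, 6, 1, 86, …] (period length 4).
Convergents:
  p_0/q_0 = 43/1
  p_1/q_1 = 44/1
  p_2/q_2 = 307/7
  p_3/q_3 = 351/8
  p_4/q_4 = 30493/695
  p_5/q_5 = 30844/703
  p_6/q_6 = 215557/4913
q_5 = 703 ≤ 1819 < 4913 = q_6, so the answer is 30844/703.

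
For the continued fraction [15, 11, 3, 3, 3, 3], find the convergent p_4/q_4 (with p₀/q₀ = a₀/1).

Using pₖ = aₖpₖ₋₁ + pₖ₋₂, qₖ = aₖqₖ₋₁ + qₖ₋₂ (with p₋₁=1, p₋₂=0, q₋₁=0, q₋₂=1):
  k=0: a=15, p=15, q=1
  k=1: a=11, p=166, q=11
  k=2: a=3, p=513, q=34
  k=3: a=3, p=1705, q=113
  k=4: a=3, p=5628, q=373

5628/373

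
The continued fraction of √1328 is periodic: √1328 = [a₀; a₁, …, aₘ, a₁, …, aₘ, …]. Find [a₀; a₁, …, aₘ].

[36; 2, 3, 1, 3, 1, 3, 2, 72]

a₀ = ⌊√1328⌋ = 36.
With m₀=0, d₀=1 and mₖ₊₁ = dₖaₖ − mₖ, dₖ₊₁ = (n − mₖ₊₁²)/dₖ, aₖ₊₁ = ⌊(a₀+mₖ₊₁)/dₖ₊₁⌋:
  k=1: m=36, d=32, a=2
  k=2: m=28, d=17, a=3
  k=3: m=23, d=47, a=1
  k=4: m=24, d=16, a=3
  k=5: m=24, d=47, a=1
  k=6: m=23, d=17, a=3
  k=7: m=28, d=32, a=2
  k=8: m=36, d=1, a=72
d=1 and a=2a₀=72 at k=8, so the next step gives (m, d) = (36, 32) again — its k=1 value — and the period has length 8.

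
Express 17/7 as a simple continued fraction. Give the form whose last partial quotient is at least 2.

17 = 2·7 + 3
7 = 2·3 + 1
3 = 3·1 + 0  (stop)
So 17/7 = [2; 2, 3].

[2; 2, 3]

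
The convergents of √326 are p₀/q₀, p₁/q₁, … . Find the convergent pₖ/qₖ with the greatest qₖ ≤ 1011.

√326 = [18; 18, 36, …] (period length 2).
Convergents:
  p_0/q_0 = 18/1
  p_1/q_1 = 325/18
  p_2/q_2 = 11718/649
  p_3/q_3 = 211249/11700
q_2 = 649 ≤ 1011 < 11700 = q_3, so the answer is 11718/649.

11718/649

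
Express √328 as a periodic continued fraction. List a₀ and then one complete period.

[18; 9, 36]

a₀ = ⌊√328⌋ = 18.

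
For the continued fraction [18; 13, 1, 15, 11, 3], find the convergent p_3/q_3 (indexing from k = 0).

Using pₖ = aₖpₖ₋₁ + pₖ₋₂, qₖ = aₖqₖ₋₁ + qₖ₋₂ (with p₋₁=1, p₋₂=0, q₋₁=0, q₋₂=1):
  k=0: a=18, p=18, q=1
  k=1: a=13, p=235, q=13
  k=2: a=1, p=253, q=14
  k=3: a=15, p=4030, q=223

4030/223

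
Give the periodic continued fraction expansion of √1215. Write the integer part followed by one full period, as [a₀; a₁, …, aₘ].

[34; 1, 5, 1, 68]

a₀ = ⌊√1215⌋ = 34.
With m₀=0, d₀=1 and mₖ₊₁ = dₖaₖ − mₖ, dₖ₊₁ = (n − mₖ₊₁²)/dₖ, aₖ₊₁ = ⌊(a₀+mₖ₊₁)/dₖ₊₁⌋:
  k=1: m=34, d=59, a=1
  k=2: m=25, d=10, a=5
  k=3: m=25, d=59, a=1
  k=4: m=34, d=1, a=68
d=1 and a=2a₀=68 at k=4, so the next step gives (m, d) = (34, 59) again — its k=1 value — and the period has length 4.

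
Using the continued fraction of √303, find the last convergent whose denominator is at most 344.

2524/145

√303 = [17; 2, 2, 5, 2, 2, 34, …] (period length 6).
Convergents:
  p_0/q_0 = 17/1
  p_1/q_1 = 35/2
  p_2/q_2 = 87/5
  p_3/q_3 = 470/27
  p_4/q_4 = 1027/59
  p_5/q_5 = 2524/145
  p_6/q_6 = 86843/4989
q_5 = 145 ≤ 344 < 4989 = q_6, so the answer is 2524/145.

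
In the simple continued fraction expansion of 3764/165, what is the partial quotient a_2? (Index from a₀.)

3764 = 22·165 + 134   →  a_0 = 22
165 = 1·134 + 31   →  a_1 = 1
134 = 4·31 + 10   →  a_2 = 4

4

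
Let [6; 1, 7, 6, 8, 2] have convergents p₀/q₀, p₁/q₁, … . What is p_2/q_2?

55/8

Using pₖ = aₖpₖ₋₁ + pₖ₋₂, qₖ = aₖqₖ₋₁ + qₖ₋₂ (with p₋₁=1, p₋₂=0, q₋₁=0, q₋₂=1):
  k=0: a=6, p=6, q=1
  k=1: a=1, p=7, q=1
  k=2: a=7, p=55, q=8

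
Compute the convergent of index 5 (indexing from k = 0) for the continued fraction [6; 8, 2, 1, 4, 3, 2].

Using pₖ = aₖpₖ₋₁ + pₖ₋₂, qₖ = aₖqₖ₋₁ + qₖ₋₂ (with p₋₁=1, p₋₂=0, q₋₁=0, q₋₂=1):
  k=0: a=6, p=6, q=1
  k=1: a=8, p=49, q=8
  k=2: a=2, p=104, q=17
  k=3: a=1, p=153, q=25
  k=4: a=4, p=716, q=117
  k=5: a=3, p=2301, q=376

2301/376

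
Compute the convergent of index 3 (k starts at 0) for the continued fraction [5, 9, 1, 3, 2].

199/39

Using pₖ = aₖpₖ₋₁ + pₖ₋₂, qₖ = aₖqₖ₋₁ + qₖ₋₂ (with p₋₁=1, p₋₂=0, q₋₁=0, q₋₂=1):
  k=0: a=5, p=5, q=1
  k=1: a=9, p=46, q=9
  k=2: a=1, p=51, q=10
  k=3: a=3, p=199, q=39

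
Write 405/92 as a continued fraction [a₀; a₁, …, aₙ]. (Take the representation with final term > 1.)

405 = 4*92 + 37
92 = 2*37 + 18
37 = 2*18 + 1
18 = 18*1 + 0  (stop)
So 405/92 = [4; 2, 2, 18].

[4; 2, 2, 18]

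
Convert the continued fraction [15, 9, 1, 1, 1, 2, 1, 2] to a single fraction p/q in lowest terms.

Using pₖ = aₖpₖ₋₁ + pₖ₋₂ and qₖ = aₖqₖ₋₁ + qₖ₋₂:
  k=0: a=15, p=15, q=1
  k=1: a=9, p=136, q=9
  k=2: a=1, p=151, q=10
  k=3: a=1, p=287, q=19
  k=4: a=1, p=438, q=29
  k=5: a=2, p=1163, q=77
  k=6: a=1, p=1601, q=106
  k=7: a=2, p=4365, q=289

4365/289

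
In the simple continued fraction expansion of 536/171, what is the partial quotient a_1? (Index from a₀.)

7

536 = 3·171 + 23   →  a_0 = 3
171 = 7·23 + 10   →  a_1 = 7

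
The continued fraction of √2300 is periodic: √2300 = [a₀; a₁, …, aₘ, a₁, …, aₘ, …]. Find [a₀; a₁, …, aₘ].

[47; 1, 22, 1, 94]

a₀ = ⌊√2300⌋ = 47.
With m₀=0, d₀=1 and mₖ₊₁ = dₖaₖ − mₖ, dₖ₊₁ = (n − mₖ₊₁²)/dₖ, aₖ₊₁ = ⌊(a₀+mₖ₊₁)/dₖ₊₁⌋:
  k=1: m=47, d=91, a=1
  k=2: m=44, d=4, a=22
  k=3: m=44, d=91, a=1
  k=4: m=47, d=1, a=94
d=1 and a=2a₀=94 at k=4, so the next step gives (m, d) = (47, 91) again — its k=1 value — and the period has length 4.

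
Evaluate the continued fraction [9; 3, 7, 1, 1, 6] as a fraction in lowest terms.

Fold from the inside: start with 6/1.
  1 + 1/6 = 7/6
  1 + 6/7 = 13/7
  7 + 7/13 = 98/13
  3 + 13/98 = 307/98
  9 + 98/307 = 2861/307

2861/307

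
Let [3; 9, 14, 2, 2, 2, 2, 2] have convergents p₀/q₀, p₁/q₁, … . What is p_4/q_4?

Using pₖ = aₖpₖ₋₁ + pₖ₋₂, qₖ = aₖqₖ₋₁ + qₖ₋₂ (with p₋₁=1, p₋₂=0, q₋₁=0, q₋₂=1):
  k=0: a=3, p=3, q=1
  k=1: a=9, p=28, q=9
  k=2: a=14, p=395, q=127
  k=3: a=2, p=818, q=263
  k=4: a=2, p=2031, q=653

2031/653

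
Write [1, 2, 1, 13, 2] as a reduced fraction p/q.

Fold from the inside: start with 2/1.
  13 + 1/2 = 27/2
  1 + 2/27 = 29/27
  2 + 27/29 = 85/29
  1 + 29/85 = 114/85

114/85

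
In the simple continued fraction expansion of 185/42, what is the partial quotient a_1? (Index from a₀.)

2

185 = 4·42 + 17   →  a_0 = 4
42 = 2·17 + 8   →  a_1 = 2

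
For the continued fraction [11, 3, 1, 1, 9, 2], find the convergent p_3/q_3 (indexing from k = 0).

79/7

Using pₖ = aₖpₖ₋₁ + pₖ₋₂, qₖ = aₖqₖ₋₁ + qₖ₋₂ (with p₋₁=1, p₋₂=0, q₋₁=0, q₋₂=1):
  k=0: a=11, p=11, q=1
  k=1: a=3, p=34, q=3
  k=2: a=1, p=45, q=4
  k=3: a=1, p=79, q=7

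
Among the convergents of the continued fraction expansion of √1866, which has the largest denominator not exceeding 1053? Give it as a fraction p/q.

15551/360

√1866 = [43; 5, 14, 5, 86, …] (period length 4).
Convergents:
  p_0/q_0 = 43/1
  p_1/q_1 = 216/5
  p_2/q_2 = 3067/71
  p_3/q_3 = 15551/360
  p_4/q_4 = 1340453/31031
q_3 = 360 ≤ 1053 < 31031 = q_4, so the answer is 15551/360.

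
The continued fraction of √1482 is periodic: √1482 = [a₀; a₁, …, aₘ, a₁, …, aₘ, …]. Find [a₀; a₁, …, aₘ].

a₀ = ⌊√1482⌋ = 38.
With m₀=0, d₀=1 and mₖ₊₁ = dₖaₖ − mₖ, dₖ₊₁ = (n − mₖ₊₁²)/dₖ, aₖ₊₁ = ⌊(a₀+mₖ₊₁)/dₖ₊₁⌋:
  k=1: m=38, d=38, a=2
  k=2: m=38, d=1, a=76
d=1 and a=2a₀=76 at k=2, so the next step gives (m, d) = (38, 38) again — its k=1 value — and the period has length 2.

[38; 2, 76]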